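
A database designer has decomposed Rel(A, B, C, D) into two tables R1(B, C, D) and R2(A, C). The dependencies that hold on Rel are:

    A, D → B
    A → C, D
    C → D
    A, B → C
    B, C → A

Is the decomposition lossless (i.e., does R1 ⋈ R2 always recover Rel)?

Common attributes: R1 ∩ R2 = {C}.
Closure of {C}: C → D applies, adding D. So (C)⁺ = {C, D}.
The closure contains neither all of R1 = {B, C, D} nor all of R2 = {A, C}, so the common attributes are not a superkey of either fragment. The join is lossy.

No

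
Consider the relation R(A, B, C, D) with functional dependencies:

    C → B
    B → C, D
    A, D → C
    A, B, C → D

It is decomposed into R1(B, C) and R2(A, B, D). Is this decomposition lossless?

Common attributes: R1 ∩ R2 = {B}.
Closure of {B}: B → C, D applies, adding C, D. So (B)⁺ = {B, C, D}.
This closure contains every attribute of R1, so R1 ∩ R2 → R1. The join is lossless.

Yes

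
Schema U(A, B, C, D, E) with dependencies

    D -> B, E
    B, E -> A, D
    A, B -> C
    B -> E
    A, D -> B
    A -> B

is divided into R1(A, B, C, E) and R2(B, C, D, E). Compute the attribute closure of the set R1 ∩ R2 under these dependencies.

A, B, C, D, E

R1 ∩ R2 = {B, C, E}.
B, E → A, D applies, adding A, D
Closure: {A, B, C, D, E}.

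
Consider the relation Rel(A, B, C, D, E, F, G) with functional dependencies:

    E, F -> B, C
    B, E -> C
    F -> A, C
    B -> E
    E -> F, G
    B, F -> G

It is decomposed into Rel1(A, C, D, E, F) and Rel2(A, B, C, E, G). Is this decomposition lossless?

Common attributes: Rel1 ∩ Rel2 = {A, C, E}.
Closure of {A, C, E}: E → F, G applies, adding F, G; E, F → B, C applies, adding B. So (A, C, E)⁺ = {A, B, C, E, F, G}.
This closure contains every attribute of Rel2, so Rel1 ∩ Rel2 → Rel2. The join is lossless.

Yes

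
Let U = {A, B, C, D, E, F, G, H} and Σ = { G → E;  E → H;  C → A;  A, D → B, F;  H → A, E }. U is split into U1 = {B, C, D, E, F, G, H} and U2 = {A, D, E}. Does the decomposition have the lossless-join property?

Yes

Common attributes: U1 ∩ U2 = {D, E}.
Closure of {D, E}: E → H applies, adding H; H → A, E applies, adding A; A, D → B, F applies, adding B, F. So (D, E)⁺ = {A, B, D, E, F, H}.
This closure contains every attribute of U2, so U1 ∩ U2 → U2. The join is lossless.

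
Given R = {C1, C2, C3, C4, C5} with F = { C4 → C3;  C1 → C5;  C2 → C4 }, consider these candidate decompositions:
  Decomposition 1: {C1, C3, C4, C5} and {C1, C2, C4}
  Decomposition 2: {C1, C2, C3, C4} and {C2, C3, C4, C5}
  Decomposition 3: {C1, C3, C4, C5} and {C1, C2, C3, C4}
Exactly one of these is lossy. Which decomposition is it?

Decomposition 2

Decomposition 1: common = {C1, C4}, closure = {C1, C3, C4, C5} → lossless.
Decomposition 2: common = {C2, C3, C4}, closure = {C2, C3, C4} → lossy.
Decomposition 3: common = {C1, C3, C4}, closure = {C1, C3, C4, C5} → lossless.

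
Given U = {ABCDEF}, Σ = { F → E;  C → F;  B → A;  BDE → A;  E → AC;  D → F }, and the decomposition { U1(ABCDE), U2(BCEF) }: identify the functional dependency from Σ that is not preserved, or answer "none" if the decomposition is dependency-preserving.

F → E lies within U2.
C → F lies within U2.
B → A lies within U1.
BDE → A lies within U1.
E → AC lies within U1.
D → F: restricted closure across fragments reaches F.
Every dependency is enforceable on the fragments, so the decomposition is dependency-preserving.

none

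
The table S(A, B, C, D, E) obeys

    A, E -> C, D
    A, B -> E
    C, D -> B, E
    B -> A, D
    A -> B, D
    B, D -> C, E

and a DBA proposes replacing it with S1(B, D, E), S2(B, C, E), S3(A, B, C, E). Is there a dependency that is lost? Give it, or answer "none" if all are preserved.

Check C, D → B, E: no single fragment contains all of {B, C, D, E}, and the restricted closure of {C, D} across the fragments never reaches {B, E}.
A, E → C, D is preserved.
A, B → E is preserved.
B → A, D is preserved.
A → B, D is preserved.
B, D → C, E is preserved.

C, D -> B, E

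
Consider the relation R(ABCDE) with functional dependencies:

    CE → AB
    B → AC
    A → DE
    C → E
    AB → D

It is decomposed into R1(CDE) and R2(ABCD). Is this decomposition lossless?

Common attributes: R1 ∩ R2 = {CD}.
Closure of {CD}: C → E applies, adding E; CE → AB applies, adding AB. So (CD)⁺ = {ABCDE}.
This closure contains every attribute of R1, so R1 ∩ R2 → R1. The join is lossless.

Yes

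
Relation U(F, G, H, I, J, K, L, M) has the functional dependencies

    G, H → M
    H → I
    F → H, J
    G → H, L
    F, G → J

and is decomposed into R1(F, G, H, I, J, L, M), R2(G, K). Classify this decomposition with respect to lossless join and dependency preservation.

Lossless test: (G)⁺ = {G, H, I, L, M}, which is a superkey of neither fragment — lossy.
Dependency preservation: every FD's attributes lie within a single fragment, so each can be enforced locally — preserved.

lossy but dependency-preserving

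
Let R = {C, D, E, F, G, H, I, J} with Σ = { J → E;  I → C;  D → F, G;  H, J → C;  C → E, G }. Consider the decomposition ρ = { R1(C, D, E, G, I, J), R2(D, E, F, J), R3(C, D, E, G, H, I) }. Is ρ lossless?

No

Chase test. Columns are C, D, E, F, G, H, I, J; row i has aⱼ where attribute j ∈ Ri, else bᵢⱼ.
Initial tableau (one row per fragment):
  row 1: a1 a2 a3 b14 a5 b16 a7 a8
  row 2: b21 a2 a3 a4 b25 b26 b27 a8
  row 3: a1 a2 a3 b34 a5 a6 a7 b38
Rows 1 and 2 agree on D; apply D→F, G and equate their F, G entries.
Rows 1 and 3 agree on D; apply D→F, G and equate their F, G entries.
No row becomes fully distinguished — the join is lossy.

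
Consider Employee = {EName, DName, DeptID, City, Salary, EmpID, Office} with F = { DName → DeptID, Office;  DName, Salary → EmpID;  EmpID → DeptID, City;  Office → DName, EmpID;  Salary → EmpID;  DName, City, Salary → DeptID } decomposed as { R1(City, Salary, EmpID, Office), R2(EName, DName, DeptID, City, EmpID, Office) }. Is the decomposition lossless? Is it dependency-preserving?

Lossless test: (City, EmpID, Office)⁺ = {DName, DeptID, City, EmpID, Office}, which is a superkey of neither fragment — lossy.
Dependency preservation: DName, Salary → EmpID; DName, City, Salary → DeptID are not contained in any single fragment, but the restricted closure of each left-hand side across the fragments still reaches the right-hand side; the remaining FDs each lie inside some fragment. All dependencies are preserved.

lossy but dependency-preserving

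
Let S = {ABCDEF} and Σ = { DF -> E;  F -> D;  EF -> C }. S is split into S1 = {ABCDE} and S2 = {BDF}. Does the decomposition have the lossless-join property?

No

Common attributes: S1 ∩ S2 = {BD}.
No dependency enlarges {BD}, so (BD)⁺ = {BD}.
The closure contains neither all of S1 = {ABCDE} nor all of S2 = {BDF}, so the common attributes are not a superkey of either fragment. The join is lossy.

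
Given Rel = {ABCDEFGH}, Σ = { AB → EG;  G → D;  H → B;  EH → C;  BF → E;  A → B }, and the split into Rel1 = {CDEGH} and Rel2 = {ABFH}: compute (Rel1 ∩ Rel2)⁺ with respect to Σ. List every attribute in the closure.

Rel1 ∩ Rel2 = {H}.
H → B applies, adding B
Closure: {BH}.

BH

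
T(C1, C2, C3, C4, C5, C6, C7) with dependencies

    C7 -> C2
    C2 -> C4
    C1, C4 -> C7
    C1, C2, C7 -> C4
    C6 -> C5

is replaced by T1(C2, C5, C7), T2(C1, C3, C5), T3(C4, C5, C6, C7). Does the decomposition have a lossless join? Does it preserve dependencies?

Lossless test (chase): Rows 1 and 3 agree on C7; apply C7→C2 and equate their C2 entries. Rows 1 and 3 agree on C2; apply C2→C4 and equate their C4 entries. No row becomes fully distinguished — the join is lossy.
Dependency preservation: the restricted closure of {C2} across the fragments never reaches {C4}, so C2 → C4 cannot be enforced without a join — not preserved.

lossy and not dependency-preserving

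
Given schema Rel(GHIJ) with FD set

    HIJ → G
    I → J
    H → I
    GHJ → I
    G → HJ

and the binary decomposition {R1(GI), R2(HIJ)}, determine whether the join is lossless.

Common attributes: R1 ∩ R2 = {I}.
Closure of {I}: I → J applies, adding J. So (I)⁺ = {IJ}.
The closure contains neither all of R1 = {GI} nor all of R2 = {HIJ}, so the common attributes are not a superkey of either fragment. The join is lossy.

No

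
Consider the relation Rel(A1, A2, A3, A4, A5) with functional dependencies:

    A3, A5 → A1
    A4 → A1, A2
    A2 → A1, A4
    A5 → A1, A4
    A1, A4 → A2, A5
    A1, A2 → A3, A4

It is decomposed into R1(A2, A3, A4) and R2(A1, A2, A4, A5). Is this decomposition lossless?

Yes

Common attributes: R1 ∩ R2 = {A2, A4}.
Closure of {A2, A4}: A4 → A1, A2 applies, adding A1; A1, A4 → A2, A5 applies, adding A5; A1, A2 → A3, A4 applies, adding A3. So (A2, A4)⁺ = {A1, A2, A3, A4, A5}.
This closure contains every attribute of R1, so R1 ∩ R2 → R1. The join is lossless.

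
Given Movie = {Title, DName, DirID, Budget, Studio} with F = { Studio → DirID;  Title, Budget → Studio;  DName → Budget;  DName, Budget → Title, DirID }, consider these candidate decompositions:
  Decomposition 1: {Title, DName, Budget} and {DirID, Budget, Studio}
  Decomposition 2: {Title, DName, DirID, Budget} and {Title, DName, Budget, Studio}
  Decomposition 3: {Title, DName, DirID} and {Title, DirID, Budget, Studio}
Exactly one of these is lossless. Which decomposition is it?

Decomposition 2

Decomposition 1: common = {Budget}, closure = {Budget} → lossy.
Decomposition 2: common = {Title, DName, Budget}, closure = {Title, DName, DirID, Budget, Studio} → lossless.
Decomposition 3: common = {Title, DirID}, closure = {Title, DirID} → lossy.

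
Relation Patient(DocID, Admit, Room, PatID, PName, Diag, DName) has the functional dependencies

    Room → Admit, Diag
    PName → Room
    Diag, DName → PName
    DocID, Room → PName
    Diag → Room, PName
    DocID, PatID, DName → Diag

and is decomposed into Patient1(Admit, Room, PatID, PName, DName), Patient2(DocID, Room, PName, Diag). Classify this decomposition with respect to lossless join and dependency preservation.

lossy and not dependency-preserving

Lossless test: (Room, PName)⁺ = {Admit, Room, PName, Diag}, which is a superkey of neither fragment — lossy.
Dependency preservation: the restricted closure of {DocID, PatID, DName} across the fragments never reaches {Diag}, so DocID, PatID, DName → Diag cannot be enforced without a join — not preserved.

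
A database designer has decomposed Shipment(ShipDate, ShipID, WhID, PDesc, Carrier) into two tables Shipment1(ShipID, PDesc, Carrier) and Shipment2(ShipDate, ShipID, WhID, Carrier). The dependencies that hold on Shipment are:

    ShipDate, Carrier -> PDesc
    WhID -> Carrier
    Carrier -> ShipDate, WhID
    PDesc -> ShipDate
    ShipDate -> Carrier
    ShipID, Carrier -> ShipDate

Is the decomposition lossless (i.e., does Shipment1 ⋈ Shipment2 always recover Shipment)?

Common attributes: Shipment1 ∩ Shipment2 = {ShipID, Carrier}.
Closure of {ShipID, Carrier}: Carrier → ShipDate, WhID applies, adding ShipDate, WhID; ShipDate, Carrier → PDesc applies, adding PDesc. So (ShipID, Carrier)⁺ = {ShipDate, ShipID, WhID, PDesc, Carrier}.
This closure contains every attribute of Shipment1, so Shipment1 ∩ Shipment2 → Shipment1. The join is lossless.

Yes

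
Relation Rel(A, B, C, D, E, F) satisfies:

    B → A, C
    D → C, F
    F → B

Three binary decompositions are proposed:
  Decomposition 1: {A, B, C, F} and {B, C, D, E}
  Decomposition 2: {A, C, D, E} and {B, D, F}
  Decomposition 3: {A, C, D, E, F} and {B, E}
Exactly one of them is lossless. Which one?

Decomposition 2

Decomposition 1: common = {B, C}, closure = {A, B, C} → lossy.
Decomposition 2: common = {D}, closure = {A, B, C, D, F} → lossless.
Decomposition 3: common = {E}, closure = {E} → lossy.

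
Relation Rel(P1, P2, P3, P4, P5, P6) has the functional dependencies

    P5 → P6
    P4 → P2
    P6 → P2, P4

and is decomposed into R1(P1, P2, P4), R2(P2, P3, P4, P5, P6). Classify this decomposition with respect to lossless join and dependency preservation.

Lossless test: (P2, P4)⁺ = {P2, P4}, which is a superkey of neither fragment — lossy.
Dependency preservation: every FD's attributes lie within a single fragment, so each can be enforced locally — preserved.

lossy but dependency-preserving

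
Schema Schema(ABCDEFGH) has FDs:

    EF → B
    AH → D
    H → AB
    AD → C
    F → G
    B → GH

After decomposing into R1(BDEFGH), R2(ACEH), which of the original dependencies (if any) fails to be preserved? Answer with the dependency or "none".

AD → C

Check AD → C: no single fragment contains all of {ACD}, and the restricted closure of {AD} across the fragments never reaches {C}.
EF → B is preserved.
AH → D is preserved.
H → AB is preserved.
F → G is preserved.
B → GH is preserved.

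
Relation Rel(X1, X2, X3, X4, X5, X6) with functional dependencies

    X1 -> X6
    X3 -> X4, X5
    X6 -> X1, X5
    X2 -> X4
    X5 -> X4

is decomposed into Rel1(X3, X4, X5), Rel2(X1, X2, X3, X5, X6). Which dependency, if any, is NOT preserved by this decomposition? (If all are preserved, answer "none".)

X2 -> X4

Check X2 → X4: no single fragment contains all of {X2, X4}, and the restricted closure of {X2} across the fragments never reaches {X4}.
X1 → X6 is preserved.
X3 → X4, X5 is preserved.
X6 → X1, X5 is preserved.
X5 → X4 is preserved.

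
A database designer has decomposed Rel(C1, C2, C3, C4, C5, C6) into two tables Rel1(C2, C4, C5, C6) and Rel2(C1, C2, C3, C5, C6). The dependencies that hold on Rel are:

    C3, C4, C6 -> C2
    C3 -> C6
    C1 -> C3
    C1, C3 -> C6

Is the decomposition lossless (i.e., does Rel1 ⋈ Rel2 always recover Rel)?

No

Common attributes: Rel1 ∩ Rel2 = {C2, C5, C6}.
No dependency enlarges {C2, C5, C6}, so (C2, C5, C6)⁺ = {C2, C5, C6}.
The closure contains neither all of Rel1 = {C2, C4, C5, C6} nor all of Rel2 = {C1, C2, C3, C5, C6}, so the common attributes are not a superkey of either fragment. The join is lossy.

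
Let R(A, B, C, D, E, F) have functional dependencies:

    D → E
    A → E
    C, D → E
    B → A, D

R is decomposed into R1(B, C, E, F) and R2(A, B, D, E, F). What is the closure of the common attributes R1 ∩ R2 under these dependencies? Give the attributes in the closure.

A, B, D, E, F

R1 ∩ R2 = {B, E, F}.
B → A, D applies, adding A, D
Closure: {A, B, D, E, F}.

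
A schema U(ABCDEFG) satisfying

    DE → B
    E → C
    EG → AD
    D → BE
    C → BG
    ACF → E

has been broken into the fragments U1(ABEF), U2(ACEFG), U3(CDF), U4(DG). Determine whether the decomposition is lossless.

Chase test. Columns are ABCDEFG; row i has aⱼ where attribute j ∈ Ui, else bᵢⱼ.
Initial tableau (one row per fragment):
  row 1: a1 a2 b13 b14 a5 a6 b17
  row 2: a1 b22 a3 b24 a5 a6 a7
  row 3: b31 b32 a3 a4 b35 a6 b37
  row 4: b41 b42 b43 a4 b45 b46 a7
Rows 1 and 2 agree on E; apply E→C and equate their C entries.
Rows 3 and 4 agree on D; apply D→BE and equate their BE entries.
Rows 1 and 2 agree on C; apply C→BG and equate their BG entries.
Rows 1 and 3 agree on C; apply C→BG and equate their BG entries.
Rows 3 and 4 agree on E; apply E→C and equate their C entries.
Rows 1 and 2 agree on EG; apply EG→AD and equate their AD entries.
Rows 3 and 4 agree on EG; apply EG→AD and equate their AD entries.
No row becomes fully distinguished — the join is lossy.

No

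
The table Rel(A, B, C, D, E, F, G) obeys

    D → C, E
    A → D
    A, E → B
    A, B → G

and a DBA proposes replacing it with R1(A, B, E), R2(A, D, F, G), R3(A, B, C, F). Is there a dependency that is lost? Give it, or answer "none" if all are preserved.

D → C, E

Check D → C, E: no single fragment contains all of {C, D, E}, and the restricted closure of {D} across the fragments never reaches {C, E}.
A → D is preserved.
A, E → B is preserved.
A, B → G is preserved.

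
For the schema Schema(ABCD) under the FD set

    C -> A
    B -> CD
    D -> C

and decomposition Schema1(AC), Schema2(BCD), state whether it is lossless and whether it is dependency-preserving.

Lossless test: (C)⁺ = {AC}, which contains all of one fragment — lossless.
Dependency preservation: every FD's attributes lie within a single fragment, so each can be enforced locally — preserved.

lossless and dependency-preserving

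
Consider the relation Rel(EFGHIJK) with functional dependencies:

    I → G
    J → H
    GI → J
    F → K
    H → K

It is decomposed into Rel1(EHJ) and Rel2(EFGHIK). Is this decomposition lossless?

Common attributes: Rel1 ∩ Rel2 = {EH}.
Closure of {EH}: H → K applies, adding K. So (EH)⁺ = {EHK}.
The closure contains neither all of Rel1 = {EHJ} nor all of Rel2 = {EFGHIK}, so the common attributes are not a superkey of either fragment. The join is lossy.

No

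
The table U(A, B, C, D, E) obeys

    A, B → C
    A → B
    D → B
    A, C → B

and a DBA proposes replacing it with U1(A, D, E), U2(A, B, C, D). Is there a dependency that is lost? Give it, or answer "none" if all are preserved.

none

A, B → C lies within U2.
A → B lies within U2.
D → B lies within U2.
A, C → B lies within U2.
Every dependency is enforceable on the fragments, so the decomposition is dependency-preserving.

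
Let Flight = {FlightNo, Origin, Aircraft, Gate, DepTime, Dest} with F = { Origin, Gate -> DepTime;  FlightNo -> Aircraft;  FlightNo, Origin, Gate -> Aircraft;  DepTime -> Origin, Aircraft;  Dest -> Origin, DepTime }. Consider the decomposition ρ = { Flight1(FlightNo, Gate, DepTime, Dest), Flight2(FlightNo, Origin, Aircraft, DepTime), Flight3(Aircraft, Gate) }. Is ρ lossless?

Chase test. Columns are FlightNo, Origin, Aircraft, Gate, DepTime, Dest; row i has aⱼ where attribute j ∈ Flighti, else bᵢⱼ.
Initial tableau (one row per fragment):
  row 1: a1 b12 b13 a4 a5 a6
  row 2: a1 a2 a3 b24 a5 b26
  row 3: b31 b32 a3 a4 b35 b36
Rows 1 and 2 agree on FlightNo; apply FlightNo→Aircraft and equate their Aircraft entries.
Rows 1 and 2 agree on DepTime; apply DepTime→Origin, Aircraft and equate their Origin, Aircraft entries.
Row 1 is now all distinguished symbols — the join is lossless.

Yes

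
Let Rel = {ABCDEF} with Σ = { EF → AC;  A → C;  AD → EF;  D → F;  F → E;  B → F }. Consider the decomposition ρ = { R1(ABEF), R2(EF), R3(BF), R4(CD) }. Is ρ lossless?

Chase test. Columns are ABCDEF; row i has aⱼ where attribute j ∈ Ri, else bᵢⱼ.
Initial tableau (one row per fragment):
  row 1: a1 a2 b13 b14 a5 a6
  row 2: b21 b22 b23 b24 a5 a6
  row 3: b31 a2 b33 b34 b35 a6
  row 4: b41 b42 a3 a4 b45 b46
Rows 1 and 2 agree on EF; apply EF→AC and equate their AC entries.
Rows 1 and 3 agree on F; apply F→E and equate their E entries.
Rows 1 and 3 agree on EF; apply EF→AC and equate their AC entries.
No row becomes fully distinguished — the join is lossy.

No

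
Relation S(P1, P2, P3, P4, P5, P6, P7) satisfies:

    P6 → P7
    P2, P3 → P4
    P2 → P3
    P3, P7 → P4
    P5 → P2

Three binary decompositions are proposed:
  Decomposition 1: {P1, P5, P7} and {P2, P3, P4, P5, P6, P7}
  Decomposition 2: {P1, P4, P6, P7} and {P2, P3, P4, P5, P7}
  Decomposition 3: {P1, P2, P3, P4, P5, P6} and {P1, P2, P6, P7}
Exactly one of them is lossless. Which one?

Decomposition 1: common = {P5, P7}, closure = {P2, P3, P4, P5, P7} → lossy.
Decomposition 2: common = {P4, P7}, closure = {P4, P7} → lossy.
Decomposition 3: common = {P1, P2, P6}, closure = {P1, P2, P3, P4, P6, P7} → lossless.

Decomposition 3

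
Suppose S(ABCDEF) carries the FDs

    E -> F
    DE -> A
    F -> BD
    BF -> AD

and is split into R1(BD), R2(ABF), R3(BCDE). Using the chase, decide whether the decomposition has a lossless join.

Chase test. Columns are ABCDEF; row i has aⱼ where attribute j ∈ Ri, else bᵢⱼ.
Initial tableau (one row per fragment):
  row 1: b11 a2 b13 a4 b15 b16
  row 2: a1 a2 b23 b24 b25 a6
  row 3: b31 a2 a3 a4 a5 b36
No row becomes fully distinguished — the join is lossy.

No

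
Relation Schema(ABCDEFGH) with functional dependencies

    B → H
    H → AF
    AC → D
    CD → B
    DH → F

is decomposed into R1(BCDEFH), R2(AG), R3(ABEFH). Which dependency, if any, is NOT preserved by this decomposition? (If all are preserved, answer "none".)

Check AC → D: no single fragment contains all of {ACD}, and the restricted closure of {AC} across the fragments never reaches {D}.
B → H is preserved.
H → AF is preserved.
CD → B is preserved.
DH → F is preserved.

AC → D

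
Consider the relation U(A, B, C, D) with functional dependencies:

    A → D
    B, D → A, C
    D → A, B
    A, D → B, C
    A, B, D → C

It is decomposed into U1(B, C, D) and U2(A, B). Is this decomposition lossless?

Common attributes: U1 ∩ U2 = {B}.
No dependency enlarges {B}, so (B)⁺ = {B}.
The closure contains neither all of U1 = {B, C, D} nor all of U2 = {A, B}, so the common attributes are not a superkey of either fragment. The join is lossy.

No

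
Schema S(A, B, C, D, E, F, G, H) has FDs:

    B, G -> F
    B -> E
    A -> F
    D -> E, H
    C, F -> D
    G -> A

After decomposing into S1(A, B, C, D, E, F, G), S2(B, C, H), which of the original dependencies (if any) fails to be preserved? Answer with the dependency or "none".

Check D → E, H: no single fragment contains all of {D, E, H}, and the restricted closure of {D} across the fragments never reaches {E, H}.
B, G → F is preserved.
B → E is preserved.
A → F is preserved.
C, F → D is preserved.
G → A is preserved.

D -> E, H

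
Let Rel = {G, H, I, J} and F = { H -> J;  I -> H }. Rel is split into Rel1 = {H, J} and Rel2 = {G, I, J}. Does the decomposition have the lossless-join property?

No

Common attributes: Rel1 ∩ Rel2 = {J}.
No dependency enlarges {J}, so (J)⁺ = {J}.
The closure contains neither all of Rel1 = {H, J} nor all of Rel2 = {G, I, J}, so the common attributes are not a superkey of either fragment. The join is lossy.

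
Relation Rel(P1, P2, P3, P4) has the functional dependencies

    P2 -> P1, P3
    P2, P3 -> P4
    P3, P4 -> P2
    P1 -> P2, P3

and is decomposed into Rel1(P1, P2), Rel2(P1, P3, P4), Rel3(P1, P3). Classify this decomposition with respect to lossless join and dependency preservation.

lossless and dependency-preserving

Lossless test (chase): Rows 1 and 2 agree on P1; apply P1→P2, P3 and equate their P2, P3 entries. Rows 1 and 3 agree on P1; apply P1→P2, P3 and equate their P2, P3 entries. Rows 1 and 2 agree on P2, P3; apply P2, P3→P4 and equate their P4 entries. Rows 1 and 3 agree on P2, P3; apply P2, P3→P4 and equate their P4 entries. Row 1 is now all distinguished symbols — the join is lossless.
Dependency preservation: P2 → P1, P3; P2, P3 → P4; P3, P4 → P2; P1 → P2, P3 are not contained in any single fragment, but the restricted closure of each left-hand side across the fragments still reaches the right-hand side; the remaining FDs each lie inside some fragment. All dependencies are preserved.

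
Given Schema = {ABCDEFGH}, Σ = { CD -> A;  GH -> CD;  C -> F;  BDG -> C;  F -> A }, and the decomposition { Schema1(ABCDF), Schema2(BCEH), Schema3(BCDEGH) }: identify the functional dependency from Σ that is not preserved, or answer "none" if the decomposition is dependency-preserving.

CD → A lies within Schema1.
GH → CD lies within Schema3.
C → F lies within Schema1.
BDG → C lies within Schema3.
F → A lies within Schema1.
Every dependency is enforceable on the fragments, so the decomposition is dependency-preserving.

none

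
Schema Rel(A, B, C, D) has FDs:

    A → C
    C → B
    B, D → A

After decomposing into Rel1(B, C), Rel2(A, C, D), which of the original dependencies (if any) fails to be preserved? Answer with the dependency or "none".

B, D → A

Check B, D → A: no single fragment contains all of {A, B, D}, and the restricted closure of {B, D} across the fragments never reaches {A}.
A → C is preserved.
C → B is preserved.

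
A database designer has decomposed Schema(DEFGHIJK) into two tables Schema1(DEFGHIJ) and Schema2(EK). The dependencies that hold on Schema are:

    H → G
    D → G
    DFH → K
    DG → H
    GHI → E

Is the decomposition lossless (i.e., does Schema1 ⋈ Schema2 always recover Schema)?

Common attributes: Schema1 ∩ Schema2 = {E}.
No dependency enlarges {E}, so (E)⁺ = {E}.
The closure contains neither all of Schema1 = {DEFGHIJ} nor all of Schema2 = {EK}, so the common attributes are not a superkey of either fragment. The join is lossy.

No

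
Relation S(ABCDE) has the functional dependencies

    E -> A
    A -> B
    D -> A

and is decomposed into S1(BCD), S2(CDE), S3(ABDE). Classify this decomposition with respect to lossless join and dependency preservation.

lossless and dependency-preserving

Lossless test (chase): Rows 2 and 3 agree on E; apply E→A and equate their A entries. Rows 2 and 3 agree on A; apply A→B and equate their B entries. Rows 1 and 2 agree on D; apply D→A and equate their A entries. Row 2 is now all distinguished symbols — the join is lossless.
Dependency preservation: every FD's attributes lie within a single fragment, so each can be enforced locally — preserved.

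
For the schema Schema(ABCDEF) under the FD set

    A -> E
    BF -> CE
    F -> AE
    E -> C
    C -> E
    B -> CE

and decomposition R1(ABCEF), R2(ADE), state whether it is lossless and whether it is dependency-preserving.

lossy but dependency-preserving

Lossless test: (AE)⁺ = {ACE}, which is a superkey of neither fragment — lossy.
Dependency preservation: every FD's attributes lie within a single fragment, so each can be enforced locally — preserved.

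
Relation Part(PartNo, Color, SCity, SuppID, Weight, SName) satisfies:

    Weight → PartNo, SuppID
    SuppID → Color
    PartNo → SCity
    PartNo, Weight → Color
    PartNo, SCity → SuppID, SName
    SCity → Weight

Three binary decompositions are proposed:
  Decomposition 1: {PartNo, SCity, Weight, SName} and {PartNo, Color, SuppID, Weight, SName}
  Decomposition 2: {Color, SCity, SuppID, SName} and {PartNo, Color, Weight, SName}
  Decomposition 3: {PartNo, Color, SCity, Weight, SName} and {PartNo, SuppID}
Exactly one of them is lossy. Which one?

Decomposition 1: common = {PartNo, Weight, SName}, closure = {PartNo, Color, SCity, SuppID, Weight, SName} → lossless.
Decomposition 2: common = {Color, SName}, closure = {Color, SName} → lossy.
Decomposition 3: common = {PartNo}, closure = {PartNo, Color, SCity, SuppID, Weight, SName} → lossless.

Decomposition 2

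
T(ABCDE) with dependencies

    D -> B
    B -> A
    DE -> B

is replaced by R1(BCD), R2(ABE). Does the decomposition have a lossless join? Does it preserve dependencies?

lossy but dependency-preserving

Lossless test: (B)⁺ = {AB}, which is a superkey of neither fragment — lossy.
Dependency preservation: DE → B is not contained in any single fragment, but the restricted closure of its left-hand side across the fragments still reaches the right-hand side; the remaining FDs each lie inside some fragment. All dependencies are preserved.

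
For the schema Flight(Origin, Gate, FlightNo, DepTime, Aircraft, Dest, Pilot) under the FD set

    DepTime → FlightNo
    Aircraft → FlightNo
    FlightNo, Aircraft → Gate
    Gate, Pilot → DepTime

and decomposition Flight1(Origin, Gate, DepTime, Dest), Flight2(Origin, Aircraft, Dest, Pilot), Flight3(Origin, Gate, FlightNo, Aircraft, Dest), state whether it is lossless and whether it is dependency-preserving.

lossy and not dependency-preserving

Lossless test (chase): Rows 2 and 3 agree on Aircraft; apply Aircraft→FlightNo and equate their FlightNo entries. Rows 2 and 3 agree on FlightNo, Aircraft; apply FlightNo, Aircraft→Gate and equate their Gate entries. No row becomes fully distinguished — the join is lossy.
Dependency preservation: the restricted closure of {DepTime} across the fragments never reaches {FlightNo}, so DepTime → FlightNo cannot be enforced without a join — not preserved.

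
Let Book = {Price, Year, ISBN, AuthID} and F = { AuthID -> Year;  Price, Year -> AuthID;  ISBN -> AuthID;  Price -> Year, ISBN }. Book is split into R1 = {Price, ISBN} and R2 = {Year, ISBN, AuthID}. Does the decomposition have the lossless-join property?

Yes

Common attributes: R1 ∩ R2 = {ISBN}.
Closure of {ISBN}: ISBN → AuthID applies, adding AuthID; AuthID → Year applies, adding Year. So (ISBN)⁺ = {Year, ISBN, AuthID}.
This closure contains every attribute of R2, so R1 ∩ R2 → R2. The join is lossless.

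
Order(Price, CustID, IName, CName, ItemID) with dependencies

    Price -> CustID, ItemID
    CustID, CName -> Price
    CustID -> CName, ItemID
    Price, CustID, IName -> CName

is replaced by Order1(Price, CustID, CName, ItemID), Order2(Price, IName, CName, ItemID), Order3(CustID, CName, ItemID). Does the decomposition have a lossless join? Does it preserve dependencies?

Lossless test (chase): Rows 1 and 2 agree on Price; apply Price→CustID, ItemID and equate their CustID, ItemID entries. Rows 1 and 3 agree on CustID, CName; apply CustID, CName→Price and equate their Price entries. Row 2 is now all distinguished symbols — the join is lossless.
Dependency preservation: Price, CustID, IName → CName is not contained in any single fragment, but the restricted closure of its left-hand side across the fragments still reaches the right-hand side; the remaining FDs each lie inside some fragment. All dependencies are preserved.

lossless and dependency-preserving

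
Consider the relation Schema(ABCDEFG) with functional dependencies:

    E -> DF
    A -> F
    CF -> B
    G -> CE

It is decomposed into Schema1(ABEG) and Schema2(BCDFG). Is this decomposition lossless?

Common attributes: Schema1 ∩ Schema2 = {BG}.
Closure of {BG}: G → CE applies, adding CE; E → DF applies, adding DF. So (BG)⁺ = {BCDEFG}.
This closure contains every attribute of Schema2, so Schema1 ∩ Schema2 → Schema2. The join is lossless.

Yes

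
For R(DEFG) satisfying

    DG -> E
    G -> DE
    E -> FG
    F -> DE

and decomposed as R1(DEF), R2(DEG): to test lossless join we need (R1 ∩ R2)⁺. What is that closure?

DEFG

R1 ∩ R2 = {DE}.
E → FG applies, adding FG
Closure: {DEFG}.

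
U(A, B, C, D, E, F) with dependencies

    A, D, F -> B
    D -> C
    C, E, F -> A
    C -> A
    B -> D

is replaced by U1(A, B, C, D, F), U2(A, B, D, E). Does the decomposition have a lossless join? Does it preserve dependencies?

lossy but dependency-preserving

Lossless test: (A, B, D)⁺ = {A, B, C, D}, which is a superkey of neither fragment — lossy.
Dependency preservation: C, E, F → A is not contained in any single fragment, but the restricted closure of its left-hand side across the fragments still reaches the right-hand side; the remaining FDs each lie inside some fragment. All dependencies are preserved.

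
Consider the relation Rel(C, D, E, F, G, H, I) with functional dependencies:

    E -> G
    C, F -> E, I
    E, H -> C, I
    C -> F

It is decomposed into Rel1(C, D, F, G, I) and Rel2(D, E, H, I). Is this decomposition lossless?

Common attributes: Rel1 ∩ Rel2 = {D, I}.
No dependency enlarges {D, I}, so (D, I)⁺ = {D, I}.
The closure contains neither all of Rel1 = {C, D, F, G, I} nor all of Rel2 = {D, E, H, I}, so the common attributes are not a superkey of either fragment. The join is lossy.

No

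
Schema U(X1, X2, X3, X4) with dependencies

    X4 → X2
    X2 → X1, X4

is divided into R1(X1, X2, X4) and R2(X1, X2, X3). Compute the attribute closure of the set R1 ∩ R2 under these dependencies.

X1, X2, X4

R1 ∩ R2 = {X1, X2}.
X2 → X1, X4 applies, adding X4
Closure: {X1, X2, X4}.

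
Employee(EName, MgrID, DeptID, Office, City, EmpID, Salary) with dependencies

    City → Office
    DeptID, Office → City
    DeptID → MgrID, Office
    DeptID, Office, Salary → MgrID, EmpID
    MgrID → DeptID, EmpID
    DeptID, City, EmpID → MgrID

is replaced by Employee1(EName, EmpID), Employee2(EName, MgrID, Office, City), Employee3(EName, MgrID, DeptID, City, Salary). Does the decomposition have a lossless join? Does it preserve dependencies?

Lossless test (chase): Rows 2 and 3 agree on City; apply City→Office and equate their Office entries. Rows 2 and 3 agree on MgrID; apply MgrID→DeptID, EmpID and equate their DeptID, EmpID entries. No row becomes fully distinguished — the join is lossy.
Dependency preservation: the restricted closure of {DeptID, Office, Salary} across the fragments never reaches {MgrID, EmpID}, so DeptID, Office, Salary → MgrID, EmpID cannot be enforced without a join — not preserved.

lossy and not dependency-preserving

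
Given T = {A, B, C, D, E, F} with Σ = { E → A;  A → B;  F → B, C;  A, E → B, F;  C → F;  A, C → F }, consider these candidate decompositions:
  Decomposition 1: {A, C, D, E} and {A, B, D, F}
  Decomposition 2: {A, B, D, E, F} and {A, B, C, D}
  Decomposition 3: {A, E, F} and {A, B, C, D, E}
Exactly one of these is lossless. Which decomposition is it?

Decomposition 1: common = {A, D}, closure = {A, B, D} → lossy.
Decomposition 2: common = {A, B, D}, closure = {A, B, D} → lossy.
Decomposition 3: common = {A, E}, closure = {A, B, C, E, F} → lossless.

Decomposition 3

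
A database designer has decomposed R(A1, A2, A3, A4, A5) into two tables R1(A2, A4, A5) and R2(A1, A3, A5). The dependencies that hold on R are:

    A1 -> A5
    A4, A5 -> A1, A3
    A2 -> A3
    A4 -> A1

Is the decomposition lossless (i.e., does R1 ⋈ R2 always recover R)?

Common attributes: R1 ∩ R2 = {A5}.
No dependency enlarges {A5}, so (A5)⁺ = {A5}.
The closure contains neither all of R1 = {A2, A4, A5} nor all of R2 = {A1, A3, A5}, so the common attributes are not a superkey of either fragment. The join is lossy.

No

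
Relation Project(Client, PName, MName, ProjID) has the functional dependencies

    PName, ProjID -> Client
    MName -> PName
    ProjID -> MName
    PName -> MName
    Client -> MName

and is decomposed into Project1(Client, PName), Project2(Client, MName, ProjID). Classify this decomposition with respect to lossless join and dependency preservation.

lossless but not dependency-preserving

Lossless test: (Client)⁺ = {Client, PName, MName}, which contains all of one fragment — lossless.
Dependency preservation: the restricted closure of {MName} across the fragments never reaches {PName}, so MName → PName cannot be enforced without a join — not preserved.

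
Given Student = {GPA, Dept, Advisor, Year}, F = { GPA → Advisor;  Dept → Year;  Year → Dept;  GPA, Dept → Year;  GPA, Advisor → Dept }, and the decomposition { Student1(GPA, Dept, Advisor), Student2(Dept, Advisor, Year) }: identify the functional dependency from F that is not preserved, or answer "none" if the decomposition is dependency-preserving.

GPA → Advisor lies within Student1.
Dept → Year lies within Student2.
Year → Dept lies within Student2.
GPA, Dept → Year: restricted closure across fragments reaches Year.
GPA, Advisor → Dept lies within Student1.
Every dependency is enforceable on the fragments, so the decomposition is dependency-preserving.

none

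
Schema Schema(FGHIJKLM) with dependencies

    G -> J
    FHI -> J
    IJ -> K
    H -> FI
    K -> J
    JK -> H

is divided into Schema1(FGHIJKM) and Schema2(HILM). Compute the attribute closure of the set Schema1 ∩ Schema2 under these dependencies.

FHIJKM

Schema1 ∩ Schema2 = {HIM}.
H → FI applies, adding F
FHI → J applies, adding J
IJ → K applies, adding K
Closure: {FHIJKM}.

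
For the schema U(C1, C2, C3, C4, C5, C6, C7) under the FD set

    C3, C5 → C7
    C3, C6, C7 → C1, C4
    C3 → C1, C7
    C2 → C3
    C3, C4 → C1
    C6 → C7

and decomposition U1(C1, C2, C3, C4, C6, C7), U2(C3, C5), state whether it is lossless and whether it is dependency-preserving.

lossy but dependency-preserving

Lossless test: (C3)⁺ = {C1, C3, C7}, which is a superkey of neither fragment — lossy.
Dependency preservation: C3, C5 → C7 is not contained in any single fragment, but the restricted closure of its left-hand side across the fragments still reaches the right-hand side; the remaining FDs each lie inside some fragment. All dependencies are preserved.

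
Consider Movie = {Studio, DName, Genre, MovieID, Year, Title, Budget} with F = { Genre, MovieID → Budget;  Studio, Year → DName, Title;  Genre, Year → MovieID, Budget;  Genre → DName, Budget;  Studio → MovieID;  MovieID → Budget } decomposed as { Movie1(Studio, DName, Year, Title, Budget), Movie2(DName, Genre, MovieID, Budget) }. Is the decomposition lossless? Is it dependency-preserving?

lossy and not dependency-preserving

Lossless test: (DName, Budget)⁺ = {DName, Budget}, which is a superkey of neither fragment — lossy.
Dependency preservation: the restricted closure of {Genre, Year} across the fragments never reaches {MovieID, Budget}, so Genre, Year → MovieID, Budget cannot be enforced without a join — not preserved.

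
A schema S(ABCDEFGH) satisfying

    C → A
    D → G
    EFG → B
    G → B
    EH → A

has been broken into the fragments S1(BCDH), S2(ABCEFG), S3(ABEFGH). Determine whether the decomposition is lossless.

Chase test. Columns are ABCDEFGH; row i has aⱼ where attribute j ∈ Si, else bᵢⱼ.
Initial tableau (one row per fragment):
  row 1: b11 a2 a3 a4 b15 b16 b17 a8
  row 2: a1 a2 a3 b24 a5 a6 a7 b28
  row 3: a1 a2 b33 b34 a5 a6 a7 a8
Rows 1 and 2 agree on C; apply C→A and equate their A entries.
No row becomes fully distinguished — the join is lossy.

No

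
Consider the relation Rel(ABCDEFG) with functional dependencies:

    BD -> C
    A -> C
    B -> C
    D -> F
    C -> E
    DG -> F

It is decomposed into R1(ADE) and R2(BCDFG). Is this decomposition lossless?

Common attributes: R1 ∩ R2 = {D}.
Closure of {D}: D → F applies, adding F. So (D)⁺ = {DF}.
The closure contains neither all of R1 = {ADE} nor all of R2 = {BCDFG}, so the common attributes are not a superkey of either fragment. The join is lossy.

No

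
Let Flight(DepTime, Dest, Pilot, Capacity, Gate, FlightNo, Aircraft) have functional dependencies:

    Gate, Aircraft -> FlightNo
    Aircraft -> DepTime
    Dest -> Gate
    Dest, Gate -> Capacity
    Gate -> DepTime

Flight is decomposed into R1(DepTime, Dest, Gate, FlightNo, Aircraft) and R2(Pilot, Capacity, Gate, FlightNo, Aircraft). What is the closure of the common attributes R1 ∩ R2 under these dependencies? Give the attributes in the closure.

R1 ∩ R2 = {Gate, FlightNo, Aircraft}.
Aircraft → DepTime applies, adding DepTime
Closure: {DepTime, Gate, FlightNo, Aircraft}.

DepTime, Gate, FlightNo, Aircraft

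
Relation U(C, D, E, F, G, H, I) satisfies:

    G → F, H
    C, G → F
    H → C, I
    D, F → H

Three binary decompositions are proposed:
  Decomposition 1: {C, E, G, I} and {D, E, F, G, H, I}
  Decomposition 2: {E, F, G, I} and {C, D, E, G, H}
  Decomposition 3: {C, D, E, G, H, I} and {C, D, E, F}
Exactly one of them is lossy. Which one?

Decomposition 3

Decomposition 1: common = {E, G, I}, closure = {C, E, F, G, H, I} → lossless.
Decomposition 2: common = {E, G}, closure = {C, E, F, G, H, I} → lossless.
Decomposition 3: common = {C, D, E}, closure = {C, D, E} → lossy.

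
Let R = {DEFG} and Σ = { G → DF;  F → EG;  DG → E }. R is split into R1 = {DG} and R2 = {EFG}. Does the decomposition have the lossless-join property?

Common attributes: R1 ∩ R2 = {G}.
Closure of {G}: G → DF applies, adding DF; F → EG applies, adding E. So (G)⁺ = {DEFG}.
This closure contains every attribute of R1, so R1 ∩ R2 → R1. The join is lossless.

Yes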